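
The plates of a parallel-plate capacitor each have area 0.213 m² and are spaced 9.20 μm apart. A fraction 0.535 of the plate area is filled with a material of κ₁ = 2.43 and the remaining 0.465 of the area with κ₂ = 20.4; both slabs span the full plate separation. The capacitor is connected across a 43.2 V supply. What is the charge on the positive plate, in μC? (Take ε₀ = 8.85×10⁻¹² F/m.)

Q ≈ 95.5 μC

Side-by-side slabs ⇒ two capacitors in parallel, each spanning the full gap.
C₁ = κ₁ε₀A₁/d = 2.43 × 8.85×10⁻¹² × 0.114 / 9.20×10⁻⁶ = 2.66×10⁻⁷ F.
C₂ = κ₂ε₀A₂/d = 20.4 × 8.85×10⁻¹² × 9.90×10⁻² / 9.20×10⁻⁶ = 1.94×10⁻⁶ F.
C = C₁ + C₂ = 2.21×10⁻⁶ F.
Q = CV = 2.21×10⁻⁶ × 43.2 = 9.55×10⁻⁵ C.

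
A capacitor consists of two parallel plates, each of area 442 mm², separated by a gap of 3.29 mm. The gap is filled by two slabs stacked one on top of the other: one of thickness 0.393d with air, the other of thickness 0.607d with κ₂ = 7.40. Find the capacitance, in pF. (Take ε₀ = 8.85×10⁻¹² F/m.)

2.50 pF

A = 442 mm² = 4.42×10⁻⁴ m².
Stacked slabs ⇒ two capacitors in series, each with the full plate area.
C₁ = κ₁ε₀A/d₁ = 1.00 × 8.85×10⁻¹² × 4.42×10⁻⁴ / 1.29×10⁻³ = 3.03×10⁻¹² F.
C₂ = κ₂ε₀A/d₂ = 7.40 × 8.85×10⁻¹² × 4.42×10⁻⁴ / 2.00×10⁻³ = 1.45×10⁻¹¹ F.
C = (1/C₁ + 1/C₂)⁻¹ = 2.50×10⁻¹² F.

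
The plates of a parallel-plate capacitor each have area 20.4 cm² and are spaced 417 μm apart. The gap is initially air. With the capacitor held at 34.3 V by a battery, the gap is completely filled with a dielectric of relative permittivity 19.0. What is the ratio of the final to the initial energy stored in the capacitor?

Battery connected ⇒ V is held fixed.
C₂ = 19.0 C₁ and U = ½CV², so U₂/U₁ = C₂/C₁ = 19.0.

U₂/U₁ ≈ 19.0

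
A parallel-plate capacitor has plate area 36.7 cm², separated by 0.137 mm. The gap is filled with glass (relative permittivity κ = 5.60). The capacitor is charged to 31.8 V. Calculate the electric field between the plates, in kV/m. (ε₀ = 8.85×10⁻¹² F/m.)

232 kV/m

E = V/d = 31.8 / 1.37×10⁻⁴ = 2.32×10⁵ V/m.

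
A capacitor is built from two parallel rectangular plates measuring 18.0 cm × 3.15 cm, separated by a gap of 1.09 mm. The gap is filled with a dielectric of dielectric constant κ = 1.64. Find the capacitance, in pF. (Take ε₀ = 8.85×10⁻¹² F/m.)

A = 18.0 × 3.15 cm² = 5.67×10⁻³ m².
C = κε₀A/d = 1.64 × 8.85×10⁻¹² × 5.67×10⁻³ / 1.09×10⁻³ = 7.55×10⁻¹¹ F.

75.5 pF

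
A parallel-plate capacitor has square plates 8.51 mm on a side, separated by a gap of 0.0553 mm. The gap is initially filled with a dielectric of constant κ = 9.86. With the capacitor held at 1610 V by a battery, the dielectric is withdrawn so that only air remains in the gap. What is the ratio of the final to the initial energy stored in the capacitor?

U₂/U₁ ≈ 0.101

Battery connected ⇒ V is held fixed.
C₂ = 0.101 C₁ and U = ½CV², so U₂/U₁ = C₂/C₁ = 0.101.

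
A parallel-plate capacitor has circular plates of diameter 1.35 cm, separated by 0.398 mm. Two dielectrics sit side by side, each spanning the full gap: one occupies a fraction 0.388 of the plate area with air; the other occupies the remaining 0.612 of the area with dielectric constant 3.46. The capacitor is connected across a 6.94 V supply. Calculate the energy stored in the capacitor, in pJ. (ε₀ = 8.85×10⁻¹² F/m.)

A = π(1.35/2 cm)² = 1.43×10⁻⁴ m².
Side-by-side slabs ⇒ two capacitors in parallel, each spanning the full gap.
C₁ = κ₁ε₀A₁/d = 1.00 × 8.85×10⁻¹² × 5.55×10⁻⁵ / 3.98×10⁻⁴ = 1.23×10⁻¹² F.
C₂ = κ₂ε₀A₂/d = 3.46 × 8.85×10⁻¹² × 8.76×10⁻⁵ / 3.98×10⁻⁴ = 6.74×10⁻¹² F.
C = C₁ + C₂ = 7.97×10⁻¹² F.
U = ½CV² = ½ × 7.97×10⁻¹² × (6.94)² = 1.92×10⁻¹⁰ J.

192 pJ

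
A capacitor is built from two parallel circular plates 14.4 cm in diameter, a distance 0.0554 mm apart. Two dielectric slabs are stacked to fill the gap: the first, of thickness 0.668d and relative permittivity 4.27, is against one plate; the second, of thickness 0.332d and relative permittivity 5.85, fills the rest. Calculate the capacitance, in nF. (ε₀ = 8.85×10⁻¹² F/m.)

A = π(14.4/2 cm)² = 1.63×10⁻² m².
Stacked slabs ⇒ two capacitors in series, each with the full plate area.
C₁ = κ₁ε₀A/d₁ = 4.27 × 8.85×10⁻¹² × 1.63×10⁻² / 3.70×10⁻⁵ = 1.66×10⁻⁸ F.
C₂ = κ₂ε₀A/d₂ = 5.85 × 8.85×10⁻¹² × 1.63×10⁻² / 1.84×10⁻⁵ = 4.58×10⁻⁸ F.
C = (1/C₁ + 1/C₂)⁻¹ = 1.22×10⁻⁸ F.

C ≈ 12.2 nF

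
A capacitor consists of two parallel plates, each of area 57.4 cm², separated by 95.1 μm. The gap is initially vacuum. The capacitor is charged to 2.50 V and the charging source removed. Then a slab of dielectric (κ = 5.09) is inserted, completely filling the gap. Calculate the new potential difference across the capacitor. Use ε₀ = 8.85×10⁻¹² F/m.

491 mV

A = 57.4 cm² = 5.74×10⁻³ m².
Initially C₁ = ε₀A/d = 8.85×10⁻¹² × 5.74×10⁻³ / 9.51×10⁻⁵ = 5.34×10⁻¹⁰ F.
V₁ = 2.50 V.
Isolated ⇒ Q is held fixed. C₂ = 5.09 C₁ and V = Q/C, so V₂/V₁ = C₁/C₂ = 0.196.
V₂ = 0.196 × 2.50 = 0.491 V.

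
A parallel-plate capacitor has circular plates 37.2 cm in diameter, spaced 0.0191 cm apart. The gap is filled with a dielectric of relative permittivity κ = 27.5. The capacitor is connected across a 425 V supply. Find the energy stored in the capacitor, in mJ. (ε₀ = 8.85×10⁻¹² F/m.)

U ≈ 12.5 mJ

A = π(37.2/2 cm)² = 0.109 m².
C = κε₀A/d = 27.5 × 8.85×10⁻¹² × 0.109 / 1.91×10⁻⁴ = 1.38×10⁻⁷ F.
U = ½CV² = ½ × 1.38×10⁻⁷ × (425)² = 1.25×10⁻² J.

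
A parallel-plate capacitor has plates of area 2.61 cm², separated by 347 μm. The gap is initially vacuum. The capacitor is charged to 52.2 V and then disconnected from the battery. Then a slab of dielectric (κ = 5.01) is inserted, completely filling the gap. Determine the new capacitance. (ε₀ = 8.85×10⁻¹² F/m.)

A = 2.61 cm² = 2.61×10⁻⁴ m².
Initially C₁ = ε₀A/d = 8.85×10⁻¹² × 2.61×10⁻⁴ / 3.47×10⁻⁴ = 6.66×10⁻¹² F.
C = κε₀A/d scales with κ, so C₂/C₁ = κ = 5.01.
C₂ = 5.01 × 6.66×10⁻¹² = 3.33×10⁻¹¹ F.

33.3 pF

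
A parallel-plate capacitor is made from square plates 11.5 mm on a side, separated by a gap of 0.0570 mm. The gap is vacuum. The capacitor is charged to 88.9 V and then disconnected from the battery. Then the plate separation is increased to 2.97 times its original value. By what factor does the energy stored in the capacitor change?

2.97

Isolated ⇒ Q is held fixed.
C₂ = 0.337 C₁ and U = Q²/(2C), so U₂/U₁ = C₁/C₂ = 2.97.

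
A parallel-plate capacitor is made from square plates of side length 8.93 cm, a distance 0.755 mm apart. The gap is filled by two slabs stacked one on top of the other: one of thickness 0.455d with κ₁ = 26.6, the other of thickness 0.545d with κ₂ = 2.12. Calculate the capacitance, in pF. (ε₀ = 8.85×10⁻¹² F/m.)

A = (8.93 cm)² = 7.97×10⁻³ m².
Stacked slabs ⇒ two capacitors in series, each with the full plate area.
C₁ = κ₁ε₀A/d₁ = 26.6 × 8.85×10⁻¹² × 7.97×10⁻³ / 3.44×10⁻⁴ = 5.46×10⁻⁹ F.
C₂ = κ₂ε₀A/d₂ = 2.12 × 8.85×10⁻¹² × 7.97×10⁻³ / 4.11×10⁻⁴ = 3.64×10⁻¹⁰ F.
C = (1/C₁ + 1/C₂)⁻¹ = 3.41×10⁻¹⁰ F.

341 pF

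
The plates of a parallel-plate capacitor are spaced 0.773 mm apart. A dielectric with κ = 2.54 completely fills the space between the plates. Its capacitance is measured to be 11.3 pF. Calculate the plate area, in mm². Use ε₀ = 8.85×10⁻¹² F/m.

A = Cd/(κε₀) = 1.13×10⁻¹¹ × 7.73×10⁻⁴ / (2.54 × 8.85×10⁻¹²) = 3.89×10⁻⁴ m².

389 mm²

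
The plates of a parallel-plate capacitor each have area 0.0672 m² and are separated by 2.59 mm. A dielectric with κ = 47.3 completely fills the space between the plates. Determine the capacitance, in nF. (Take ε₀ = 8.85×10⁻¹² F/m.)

C = κε₀A/d = 47.3 × 8.85×10⁻¹² × 6.72×10⁻² / 2.59×10⁻³ = 1.09×10⁻⁸ F.

C ≈ 10.9 nF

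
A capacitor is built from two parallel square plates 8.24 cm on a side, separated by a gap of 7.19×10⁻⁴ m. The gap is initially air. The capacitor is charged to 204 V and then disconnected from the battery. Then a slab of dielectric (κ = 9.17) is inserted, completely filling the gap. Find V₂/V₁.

V₂/V₁ ≈ 0.109

Isolated ⇒ Q is held fixed.
C₂ = 9.17 C₁ and V = Q/C, so V₂/V₁ = C₁/C₂ = 0.109.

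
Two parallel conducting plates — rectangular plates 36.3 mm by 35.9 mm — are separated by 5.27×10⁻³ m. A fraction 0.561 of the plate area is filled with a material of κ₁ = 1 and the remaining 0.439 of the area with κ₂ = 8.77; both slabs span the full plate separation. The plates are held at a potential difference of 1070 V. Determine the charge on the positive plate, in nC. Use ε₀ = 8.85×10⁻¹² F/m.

A = 36.3 × 35.9 mm² = 1.30×10⁻³ m².
Side-by-side slabs ⇒ two capacitors in parallel, each spanning the full gap.
C₁ = κ₁ε₀A₁/d = 1.00 × 8.85×10⁻¹² × 7.31×10⁻⁴ / 5.27×10⁻³ = 1.23×10⁻¹² F.
C₂ = κ₂ε₀A₂/d = 8.77 × 8.85×10⁻¹² × 5.72×10⁻⁴ / 5.27×10⁻³ = 8.43×10⁻¹² F.
C = C₁ + C₂ = 9.65×10⁻¹² F.
Q = CV = 9.65×10⁻¹² × 1070 = 1.03×10⁻⁸ C.

Q ≈ 10.3 nC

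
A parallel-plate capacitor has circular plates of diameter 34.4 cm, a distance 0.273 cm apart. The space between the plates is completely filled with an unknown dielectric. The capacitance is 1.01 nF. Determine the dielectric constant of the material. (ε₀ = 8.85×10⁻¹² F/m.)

3.35

A = π(34.4/2 cm)² = 9.29×10⁻² m².
κ = Cd/(ε₀A) = 1.01×10⁻⁹ × 2.73×10⁻³ / (8.85×10⁻¹² × 9.29×10⁻²) = 3.35.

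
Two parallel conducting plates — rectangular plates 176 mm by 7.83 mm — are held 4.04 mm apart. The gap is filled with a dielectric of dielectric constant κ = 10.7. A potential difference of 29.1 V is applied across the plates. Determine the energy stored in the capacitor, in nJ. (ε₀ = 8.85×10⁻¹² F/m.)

A = 176 × 7.83 mm² = 1.38×10⁻³ m².
C = κε₀A/d = 10.7 × 8.85×10⁻¹² × 1.38×10⁻³ / 4.04×10⁻³ = 3.23×10⁻¹¹ F.
U = ½CV² = ½ × 3.23×10⁻¹¹ × (29.1)² = 1.37×10⁻⁸ J.

U ≈ 13.7 nJ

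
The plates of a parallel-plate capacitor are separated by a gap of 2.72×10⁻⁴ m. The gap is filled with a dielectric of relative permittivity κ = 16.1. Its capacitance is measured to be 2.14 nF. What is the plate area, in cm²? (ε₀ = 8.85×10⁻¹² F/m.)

A ≈ 40.9 cm²

A = Cd/(κε₀) = 2.14×10⁻⁹ × 2.72×10⁻⁴ / (16.1 × 8.85×10⁻¹²) = 4.09×10⁻³ m².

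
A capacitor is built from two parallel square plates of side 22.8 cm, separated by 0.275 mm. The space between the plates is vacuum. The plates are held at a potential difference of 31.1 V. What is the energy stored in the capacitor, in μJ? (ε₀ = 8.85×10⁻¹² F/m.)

A = (22.8 cm)² = 5.20×10⁻² m².
C = ε₀A/d = 8.85×10⁻¹² × 5.20×10⁻² / 2.75×10⁻⁴ = 1.67×10⁻⁹ F.
U = ½CV² = ½ × 1.67×10⁻⁹ × (31.1)² = 8.09×10⁻⁷ J.

U ≈ 0.809 μJ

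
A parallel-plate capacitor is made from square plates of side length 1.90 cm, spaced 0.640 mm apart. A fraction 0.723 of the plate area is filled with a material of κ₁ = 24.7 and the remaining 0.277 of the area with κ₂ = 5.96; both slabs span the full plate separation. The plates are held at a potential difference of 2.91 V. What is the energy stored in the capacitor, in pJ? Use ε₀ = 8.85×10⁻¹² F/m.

A = (1.90 cm)² = 3.61×10⁻⁴ m².
Side-by-side slabs ⇒ two capacitors in parallel, each spanning the full gap.
C₁ = κ₁ε₀A₁/d = 24.7 × 8.85×10⁻¹² × 2.61×10⁻⁴ / 6.40×10⁻⁴ = 8.91×10⁻¹¹ F.
C₂ = κ₂ε₀A₂/d = 5.96 × 8.85×10⁻¹² × 10.00×10⁻⁵ / 6.40×10⁻⁴ = 8.24×10⁻¹² F.
C = C₁ + C₂ = 9.74×10⁻¹¹ F.
U = ½CV² = ½ × 9.74×10⁻¹¹ × (2.91)² = 4.12×10⁻¹⁰ J.

U ≈ 412 pJ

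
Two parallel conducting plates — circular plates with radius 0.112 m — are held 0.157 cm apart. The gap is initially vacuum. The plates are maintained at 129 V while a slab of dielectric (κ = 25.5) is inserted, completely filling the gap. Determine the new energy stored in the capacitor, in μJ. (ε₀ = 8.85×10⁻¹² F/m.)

U ≈ 47.1 μJ

A = π(0.112 m)² = 3.94×10⁻² m².
Initially C₁ = ε₀A/d = 8.85×10⁻¹² × 3.94×10⁻² / 1.57×10⁻³ = 2.22×10⁻¹⁰ F.
U₁ = 1.85×10⁻⁶ J.
Battery connected ⇒ V is held fixed. C₂ = 25.5 C₁ and U = ½CV², so U₂/U₁ = C₂/C₁ = 25.5.
U₂ = 25.5 × 1.85×10⁻⁶ = 4.71×10⁻⁵ J.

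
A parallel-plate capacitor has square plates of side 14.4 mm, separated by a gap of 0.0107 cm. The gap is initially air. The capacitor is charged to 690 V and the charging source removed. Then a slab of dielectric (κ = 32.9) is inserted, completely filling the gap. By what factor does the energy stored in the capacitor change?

0.0304

Isolated ⇒ Q is held fixed.
C₂ = 32.9 C₁ and U = Q²/(2C), so U₂/U₁ = C₁/C₂ = 0.0304.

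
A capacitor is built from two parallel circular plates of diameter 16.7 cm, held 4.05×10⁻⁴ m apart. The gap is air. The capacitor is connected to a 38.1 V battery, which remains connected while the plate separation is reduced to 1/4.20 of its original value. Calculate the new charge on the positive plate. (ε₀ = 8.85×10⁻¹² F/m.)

A = π(16.7/2 cm)² = 2.19×10⁻² m².
Initially C₁ = ε₀A/d = 8.85×10⁻¹² × 2.19×10⁻² / 4.05×10⁻⁴ = 4.79×10⁻¹⁰ F.
Q₁ = 1.82×10⁻⁸ C.
Battery connected ⇒ V is held fixed. C₂ = 4.20 C₁ and Q = CV, so Q₂/Q₁ = C₂/C₁ = 4.20.
Q₂ = 4.20 × 1.82×10⁻⁸ = 7.66×10⁻⁸ C.

76.6 nC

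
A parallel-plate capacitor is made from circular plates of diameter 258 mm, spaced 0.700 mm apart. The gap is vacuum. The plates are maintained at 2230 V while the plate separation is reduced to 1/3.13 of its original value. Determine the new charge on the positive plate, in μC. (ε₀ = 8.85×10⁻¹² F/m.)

A = π(258/2 mm)² = 5.23×10⁻² m².
Initially C₁ = ε₀A/d = 8.85×10⁻¹² × 5.23×10⁻² / 7.00×10⁻⁴ = 6.61×10⁻¹⁰ F.
Q₁ = 1.47×10⁻⁶ C.
Battery connected ⇒ V is held fixed. C₂ = 3.13 C₁ and Q = CV, so Q₂/Q₁ = C₂/C₁ = 3.13.
Q₂ = 3.13 × 1.47×10⁻⁶ = 4.61×10⁻⁶ C.

4.61 μC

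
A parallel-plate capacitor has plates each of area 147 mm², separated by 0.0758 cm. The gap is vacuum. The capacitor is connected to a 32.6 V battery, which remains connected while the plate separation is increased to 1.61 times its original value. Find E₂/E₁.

Battery connected ⇒ V is held fixed.
E = V/d, so E₂/E₁ = d₁/d₂ = 0.621.

E₂/E₁ ≈ 0.621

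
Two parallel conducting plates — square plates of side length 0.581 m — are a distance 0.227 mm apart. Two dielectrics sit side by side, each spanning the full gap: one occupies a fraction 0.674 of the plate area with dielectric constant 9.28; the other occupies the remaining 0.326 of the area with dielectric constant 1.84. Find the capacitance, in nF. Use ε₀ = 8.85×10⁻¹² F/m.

C ≈ 90.2 nF

A = (0.581 m)² = 0.338 m².
Side-by-side slabs ⇒ two capacitors in parallel, each spanning the full gap.
C₁ = κ₁ε₀A₁/d = 9.28 × 8.85×10⁻¹² × 0.228 / 2.27×10⁻⁴ = 8.23×10⁻⁸ F.
C₂ = κ₂ε₀A₂/d = 1.84 × 8.85×10⁻¹² × 0.110 / 2.27×10⁻⁴ = 7.89×10⁻⁹ F.
C = C₁ + C₂ = 9.02×10⁻⁸ F.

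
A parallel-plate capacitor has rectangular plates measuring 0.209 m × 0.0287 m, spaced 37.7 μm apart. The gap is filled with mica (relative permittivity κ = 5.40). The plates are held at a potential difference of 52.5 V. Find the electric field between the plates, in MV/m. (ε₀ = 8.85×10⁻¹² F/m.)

E = V/d = 52.5 / 3.77×10⁻⁵ = 1.39×10⁶ V/m.

1.39 MV/m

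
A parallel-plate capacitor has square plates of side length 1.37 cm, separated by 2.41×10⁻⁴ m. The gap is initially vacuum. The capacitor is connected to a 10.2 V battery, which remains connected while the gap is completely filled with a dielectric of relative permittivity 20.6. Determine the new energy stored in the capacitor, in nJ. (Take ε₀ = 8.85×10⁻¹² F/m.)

U ≈ 7.39 nJ

A = (1.37 cm)² = 1.88×10⁻⁴ m².
Initially C₁ = ε₀A/d = 8.85×10⁻¹² × 1.88×10⁻⁴ / 2.41×10⁻⁴ = 6.89×10⁻¹² F.
U₁ = 3.59×10⁻¹⁰ J.
Battery connected ⇒ V is held fixed. C₂ = 20.6 C₁ and U = ½CV², so U₂/U₁ = C₂/C₁ = 20.6.
U₂ = 20.6 × 3.59×10⁻¹⁰ = 7.39×10⁻⁹ J.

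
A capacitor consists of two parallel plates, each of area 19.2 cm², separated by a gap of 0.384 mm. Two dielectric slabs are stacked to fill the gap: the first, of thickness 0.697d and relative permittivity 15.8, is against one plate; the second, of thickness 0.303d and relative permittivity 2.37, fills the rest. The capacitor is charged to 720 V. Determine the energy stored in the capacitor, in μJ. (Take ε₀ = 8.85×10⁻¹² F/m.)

66.7 μJ

A = 19.2 cm² = 1.92×10⁻³ m².
Stacked slabs ⇒ two capacitors in series, each with the full plate area.
C₁ = κ₁ε₀A/d₁ = 15.8 × 8.85×10⁻¹² × 1.92×10⁻³ / 2.68×10⁻⁴ = 1.00×10⁻⁹ F.
C₂ = κ₂ε₀A/d₂ = 2.37 × 8.85×10⁻¹² × 1.92×10⁻³ / 1.16×10⁻⁴ = 3.46×10⁻¹⁰ F.
C = (1/C₁ + 1/C₂)⁻¹ = 2.57×10⁻¹⁰ F.
U = ½CV² = ½ × 2.57×10⁻¹⁰ × (720)² = 6.67×10⁻⁵ J.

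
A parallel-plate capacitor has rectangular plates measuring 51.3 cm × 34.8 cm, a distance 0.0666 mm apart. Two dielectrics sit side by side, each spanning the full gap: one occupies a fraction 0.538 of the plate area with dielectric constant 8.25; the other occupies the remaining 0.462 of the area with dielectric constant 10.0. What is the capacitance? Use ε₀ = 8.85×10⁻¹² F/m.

215 nF

A = 51.3 × 34.8 cm² = 0.179 m².
Side-by-side slabs ⇒ two capacitors in parallel, each spanning the full gap.
C₁ = κ₁ε₀A₁/d = 8.25 × 8.85×10⁻¹² × 9.60×10⁻² / 6.66×10⁻⁵ = 1.05×10⁻⁷ F.
C₂ = κ₂ε₀A₂/d = 10.0 × 8.85×10⁻¹² × 8.25×10⁻² / 6.66×10⁻⁵ = 1.10×10⁻⁷ F.
C = C₁ + C₂ = 2.15×10⁻⁷ F.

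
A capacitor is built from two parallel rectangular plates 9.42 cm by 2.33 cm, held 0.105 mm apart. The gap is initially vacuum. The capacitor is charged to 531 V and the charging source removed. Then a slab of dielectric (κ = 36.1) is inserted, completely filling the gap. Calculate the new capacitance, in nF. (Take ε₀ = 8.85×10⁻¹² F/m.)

A = 9.42 × 2.33 cm² = 2.19×10⁻³ m².
Initially C₁ = ε₀A/d = 8.85×10⁻¹² × 2.19×10⁻³ / 1.05×10⁻⁴ = 1.85×10⁻¹⁰ F.
C = κε₀A/d scales with κ, so C₂/C₁ = κ = 36.1.
C₂ = 36.1 × 1.85×10⁻¹⁰ = 6.68×10⁻⁹ F.

6.68 nF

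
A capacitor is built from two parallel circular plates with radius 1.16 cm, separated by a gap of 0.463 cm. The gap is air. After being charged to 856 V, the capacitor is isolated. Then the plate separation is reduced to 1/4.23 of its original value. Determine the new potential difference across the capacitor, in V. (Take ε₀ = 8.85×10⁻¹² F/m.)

202 V

A = π(1.16 cm)² = 4.23×10⁻⁴ m².
Initially C₁ = ε₀A/d = 8.85×10⁻¹² × 4.23×10⁻⁴ / 4.63×10⁻³ = 8.08×10⁻¹³ F.
V₁ = 8.56×10² V.
Isolated ⇒ Q is held fixed. C₂ = 4.23 C₁ and V = Q/C, so V₂/V₁ = C₁/C₂ = 0.236.
V₂ = 0.236 × 8.56×10² = 2.02×10² V.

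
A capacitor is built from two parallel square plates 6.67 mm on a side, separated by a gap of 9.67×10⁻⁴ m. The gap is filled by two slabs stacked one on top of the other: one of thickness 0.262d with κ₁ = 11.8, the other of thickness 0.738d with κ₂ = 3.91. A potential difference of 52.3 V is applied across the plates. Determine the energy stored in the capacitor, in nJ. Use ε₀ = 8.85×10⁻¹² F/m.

2.64 nJ

A = (6.67 mm)² = 4.45×10⁻⁵ m².
Stacked slabs ⇒ two capacitors in series, each with the full plate area.
C₁ = κ₁ε₀A/d₁ = 11.8 × 8.85×10⁻¹² × 4.45×10⁻⁵ / 2.53×10⁻⁴ = 1.83×10⁻¹¹ F.
C₂ = κ₂ε₀A/d₂ = 3.91 × 8.85×10⁻¹² × 4.45×10⁻⁵ / 7.14×10⁻⁴ = 2.16×10⁻¹² F.
C = (1/C₁ + 1/C₂)⁻¹ = 1.93×10⁻¹² F.
U = ½CV² = ½ × 1.93×10⁻¹² × (52.3)² = 2.64×10⁻⁹ J.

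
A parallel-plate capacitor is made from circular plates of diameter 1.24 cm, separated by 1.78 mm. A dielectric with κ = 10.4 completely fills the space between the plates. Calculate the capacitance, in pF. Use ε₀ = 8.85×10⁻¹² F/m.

A = π(1.24/2 cm)² = 1.21×10⁻⁴ m².
C = κε₀A/d = 10.4 × 8.85×10⁻¹² × 1.21×10⁻⁴ / 1.78×10⁻³ = 6.24×10⁻¹² F.

6.24 pF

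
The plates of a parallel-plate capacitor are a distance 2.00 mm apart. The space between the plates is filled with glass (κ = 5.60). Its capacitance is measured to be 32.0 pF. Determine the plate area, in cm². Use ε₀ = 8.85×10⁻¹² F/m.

A ≈ 12.9 cm²

A = Cd/(κε₀) = 3.20×10⁻¹¹ × 2.00×10⁻³ / (5.60 × 8.85×10⁻¹²) = 1.29×10⁻³ m².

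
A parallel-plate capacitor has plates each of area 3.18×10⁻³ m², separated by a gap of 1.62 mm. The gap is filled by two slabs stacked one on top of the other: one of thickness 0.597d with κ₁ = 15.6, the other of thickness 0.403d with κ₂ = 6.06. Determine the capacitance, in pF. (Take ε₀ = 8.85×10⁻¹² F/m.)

166 pF

Stacked slabs ⇒ two capacitors in series, each with the full plate area.
C₁ = κ₁ε₀A/d₁ = 15.6 × 8.85×10⁻¹² × 3.18×10⁻³ / 9.67×10⁻⁴ = 4.54×10⁻¹⁰ F.
C₂ = κ₂ε₀A/d₂ = 6.06 × 8.85×10⁻¹² × 3.18×10⁻³ / 6.53×10⁻⁴ = 2.61×10⁻¹⁰ F.
C = (1/C₁ + 1/C₂)⁻¹ = 1.66×10⁻¹⁰ F.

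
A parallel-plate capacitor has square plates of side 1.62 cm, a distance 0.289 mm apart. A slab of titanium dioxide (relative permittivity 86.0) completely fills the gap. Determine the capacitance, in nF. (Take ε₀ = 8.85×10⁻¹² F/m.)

C ≈ 0.691 nF

A = (1.62 cm)² = 2.62×10⁻⁴ m².
C = κε₀A/d = 86.0 × 8.85×10⁻¹² × 2.62×10⁻⁴ / 2.89×10⁻⁴ = 6.91×10⁻¹⁰ F.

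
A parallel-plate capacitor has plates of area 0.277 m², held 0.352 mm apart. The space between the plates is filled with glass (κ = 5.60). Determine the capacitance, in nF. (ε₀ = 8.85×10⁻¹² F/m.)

C ≈ 39.0 nF

C = κε₀A/d = 5.60 × 8.85×10⁻¹² × 0.277 / 3.52×10⁻⁴ = 3.90×10⁻⁸ F.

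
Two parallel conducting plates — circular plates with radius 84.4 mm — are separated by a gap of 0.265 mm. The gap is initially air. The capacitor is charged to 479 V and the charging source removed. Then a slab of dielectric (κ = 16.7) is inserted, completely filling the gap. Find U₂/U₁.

0.0599

Isolated ⇒ Q is held fixed.
C₂ = 16.7 C₁ and U = Q²/(2C), so U₂/U₁ = C₁/C₂ = 0.0599.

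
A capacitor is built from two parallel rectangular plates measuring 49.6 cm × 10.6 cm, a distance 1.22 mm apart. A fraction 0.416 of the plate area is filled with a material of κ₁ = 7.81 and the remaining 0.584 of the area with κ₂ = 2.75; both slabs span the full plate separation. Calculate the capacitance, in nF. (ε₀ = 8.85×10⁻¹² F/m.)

C ≈ 1.85 nF

A = 49.6 × 10.6 cm² = 5.26×10⁻² m².
Side-by-side slabs ⇒ two capacitors in parallel, each spanning the full gap.
C₁ = κ₁ε₀A₁/d = 7.81 × 8.85×10⁻¹² × 2.19×10⁻² / 1.22×10⁻³ = 1.24×10⁻⁹ F.
C₂ = κ₂ε₀A₂/d = 2.75 × 8.85×10⁻¹² × 3.07×10⁻² / 1.22×10⁻³ = 6.13×10⁻¹⁰ F.
C = C₁ + C₂ = 1.85×10⁻⁹ F.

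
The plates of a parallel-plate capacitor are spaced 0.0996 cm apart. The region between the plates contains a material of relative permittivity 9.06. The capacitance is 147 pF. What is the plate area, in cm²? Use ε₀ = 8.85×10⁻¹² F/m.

A ≈ 18.3 cm²

A = Cd/(κε₀) = 1.47×10⁻¹⁰ × 9.96×10⁻⁴ / (9.06 × 8.85×10⁻¹²) = 1.83×10⁻³ m².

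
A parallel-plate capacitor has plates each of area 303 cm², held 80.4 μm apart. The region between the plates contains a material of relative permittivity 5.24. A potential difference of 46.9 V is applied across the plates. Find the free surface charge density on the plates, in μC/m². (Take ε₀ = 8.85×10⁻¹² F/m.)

27.1 μC/m²

A = 303 cm² = 3.03×10⁻² m².
C = κε₀A/d = 5.24 × 8.85×10⁻¹² × 3.03×10⁻² / 8.04×10⁻⁵ = 1.75×10⁻⁸ F.
σ = Q/A = CV/A = 1.75×10⁻⁸ × 46.9 / 3.03×10⁻² = 2.71×10⁻⁵ C/m².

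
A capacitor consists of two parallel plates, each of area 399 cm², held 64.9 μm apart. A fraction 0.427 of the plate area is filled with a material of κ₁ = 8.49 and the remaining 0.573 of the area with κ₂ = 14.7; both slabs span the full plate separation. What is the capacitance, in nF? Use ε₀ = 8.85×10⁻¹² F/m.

C ≈ 65.6 nF

A = 399 cm² = 3.99×10⁻² m².
Side-by-side slabs ⇒ two capacitors in parallel, each spanning the full gap.
C₁ = κ₁ε₀A₁/d = 8.49 × 8.85×10⁻¹² × 1.70×10⁻² / 6.49×10⁻⁵ = 1.97×10⁻⁸ F.
C₂ = κ₂ε₀A₂/d = 14.7 × 8.85×10⁻¹² × 2.29×10⁻² / 6.49×10⁻⁵ = 4.58×10⁻⁸ F.
C = C₁ + C₂ = 6.56×10⁻⁸ F.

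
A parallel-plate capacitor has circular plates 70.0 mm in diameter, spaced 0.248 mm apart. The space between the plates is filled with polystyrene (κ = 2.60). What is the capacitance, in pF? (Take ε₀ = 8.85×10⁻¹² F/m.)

A = π(70.0/2 mm)² = 3.85×10⁻³ m².
C = κε₀A/d = 2.60 × 8.85×10⁻¹² × 3.85×10⁻³ / 2.48×10⁻⁴ = 3.57×10⁻¹⁰ F.

C ≈ 357 pF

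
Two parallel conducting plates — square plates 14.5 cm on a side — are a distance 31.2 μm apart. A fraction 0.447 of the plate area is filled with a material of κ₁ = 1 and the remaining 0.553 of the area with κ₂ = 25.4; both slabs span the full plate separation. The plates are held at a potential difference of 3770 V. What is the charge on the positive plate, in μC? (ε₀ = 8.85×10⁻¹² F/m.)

Q ≈ 326 μC

A = (14.5 cm)² = 2.10×10⁻² m².
Side-by-side slabs ⇒ two capacitors in parallel, each spanning the full gap.
C₁ = κ₁ε₀A₁/d = 1.00 × 8.85×10⁻¹² × 9.40×10⁻³ / 3.12×10⁻⁵ = 2.67×10⁻⁹ F.
C₂ = κ₂ε₀A₂/d = 25.4 × 8.85×10⁻¹² × 1.16×10⁻² / 3.12×10⁻⁵ = 8.38×10⁻⁸ F.
C = C₁ + C₂ = 8.64×10⁻⁸ F.
Q = CV = 8.64×10⁻⁸ × 3770 = 3.26×10⁻⁴ C.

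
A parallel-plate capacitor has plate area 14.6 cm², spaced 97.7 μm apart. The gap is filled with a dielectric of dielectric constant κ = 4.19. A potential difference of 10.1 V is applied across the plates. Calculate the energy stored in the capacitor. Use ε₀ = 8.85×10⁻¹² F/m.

U ≈ 28.3 nJ

A = 14.6 cm² = 1.46×10⁻³ m².
C = κε₀A/d = 4.19 × 8.85×10⁻¹² × 1.46×10⁻³ / 9.77×10⁻⁵ = 5.54×10⁻¹⁰ F.
U = ½CV² = ½ × 5.54×10⁻¹⁰ × (10.1)² = 2.83×10⁻⁸ J.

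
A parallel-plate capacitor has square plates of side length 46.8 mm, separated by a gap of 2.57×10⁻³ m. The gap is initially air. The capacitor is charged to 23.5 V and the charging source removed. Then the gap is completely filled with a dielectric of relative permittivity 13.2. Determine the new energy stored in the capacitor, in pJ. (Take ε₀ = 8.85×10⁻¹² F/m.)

A = (46.8 mm)² = 2.19×10⁻³ m².
Initially C₁ = ε₀A/d = 8.85×10⁻¹² × 2.19×10⁻³ / 2.57×10⁻³ = 7.54×10⁻¹² F.
U₁ = 2.08×10⁻⁹ J.
Isolated ⇒ Q is held fixed. C₂ = 13.2 C₁ and U = Q²/(2C), so U₂/U₁ = C₁/C₂ = 0.0758.
U₂ = 0.0758 × 2.08×10⁻⁹ = 1.58×10⁻¹⁰ J.

U ≈ 158 pJ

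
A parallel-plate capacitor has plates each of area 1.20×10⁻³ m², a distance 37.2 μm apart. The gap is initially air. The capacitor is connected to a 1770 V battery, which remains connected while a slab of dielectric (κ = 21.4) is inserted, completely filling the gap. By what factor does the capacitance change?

C = κε₀A/d scales with κ, so C₂/C₁ = κ = 21.4.

21.4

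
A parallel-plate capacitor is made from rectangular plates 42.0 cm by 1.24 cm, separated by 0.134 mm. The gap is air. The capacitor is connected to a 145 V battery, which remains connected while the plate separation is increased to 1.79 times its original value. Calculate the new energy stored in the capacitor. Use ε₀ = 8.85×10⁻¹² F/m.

A = 42.0 × 1.24 cm² = 5.21×10⁻³ m².
Initially C₁ = ε₀A/d = 8.85×10⁻¹² × 5.21×10⁻³ / 1.34×10⁻⁴ = 3.44×10⁻¹⁰ F.
U₁ = 3.62×10⁻⁶ J.
Battery connected ⇒ V is held fixed. C₂ = 0.559 C₁ and U = ½CV², so U₂/U₁ = C₂/C₁ = 0.559.
U₂ = 0.559 × 3.62×10⁻⁶ = 2.02×10⁻⁶ J.

2.02 μJ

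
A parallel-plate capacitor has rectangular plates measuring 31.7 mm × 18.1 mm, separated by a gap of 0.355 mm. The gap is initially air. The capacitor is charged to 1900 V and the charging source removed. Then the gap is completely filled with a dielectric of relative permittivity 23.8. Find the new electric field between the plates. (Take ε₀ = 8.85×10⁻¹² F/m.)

E ≈ 225 kV/m

A = 31.7 × 18.1 mm² = 5.74×10⁻⁴ m².
Initially C₁ = ε₀A/d = 8.85×10⁻¹² × 5.74×10⁻⁴ / 3.55×10⁻⁴ = 1.43×10⁻¹¹ F.
E₁ = 5.35×10⁶ V/m.
Isolated ⇒ Q is held fixed. V₂ = Q/C₂ = V₁/23.8; E = V/d, so E₂/E₁ = (V₂/V₁)(d₁/d₂) = 0.0420.
E₂ = 0.0420 × 5.35×10⁶ = 2.25×10⁵ V/m.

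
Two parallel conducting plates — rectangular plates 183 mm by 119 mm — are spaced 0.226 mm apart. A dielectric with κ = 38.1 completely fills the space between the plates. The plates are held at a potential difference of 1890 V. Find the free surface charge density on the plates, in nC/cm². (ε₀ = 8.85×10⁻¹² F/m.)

A = 183 × 119 mm² = 2.18×10⁻² m².
C = κε₀A/d = 38.1 × 8.85×10⁻¹² × 2.18×10⁻² / 2.26×10⁻⁴ = 3.25×10⁻⁸ F.
σ = Q/A = CV/A = 3.25×10⁻⁸ × 1890 / 2.18×10⁻² = 2.82×10⁻³ C/m².

282 nC/cm²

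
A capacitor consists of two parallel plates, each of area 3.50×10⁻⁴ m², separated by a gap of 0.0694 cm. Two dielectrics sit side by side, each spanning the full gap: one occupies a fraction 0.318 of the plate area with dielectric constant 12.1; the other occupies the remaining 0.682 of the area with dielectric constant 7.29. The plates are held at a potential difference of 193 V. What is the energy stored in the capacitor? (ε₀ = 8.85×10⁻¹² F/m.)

Side-by-side slabs ⇒ two capacitors in parallel, each spanning the full gap.
C₁ = κ₁ε₀A₁/d = 12.1 × 8.85×10⁻¹² × 1.11×10⁻⁴ / 6.94×10⁻⁴ = 1.72×10⁻¹¹ F.
C₂ = κ₂ε₀A₂/d = 7.29 × 8.85×10⁻¹² × 2.39×10⁻⁴ / 6.94×10⁻⁴ = 2.22×10⁻¹¹ F.
C = C₁ + C₂ = 3.94×10⁻¹¹ F.
U = ½CV² = ½ × 3.94×10⁻¹¹ × (193)² = 7.33×10⁻⁷ J.

U ≈ 0.733 μJ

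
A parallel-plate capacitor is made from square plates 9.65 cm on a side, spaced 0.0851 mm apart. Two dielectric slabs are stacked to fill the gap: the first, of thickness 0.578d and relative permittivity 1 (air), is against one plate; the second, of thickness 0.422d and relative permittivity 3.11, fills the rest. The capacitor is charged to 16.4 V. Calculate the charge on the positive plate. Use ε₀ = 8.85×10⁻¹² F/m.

A = (9.65 cm)² = 9.31×10⁻³ m².
Stacked slabs ⇒ two capacitors in series, each with the full plate area.
C₁ = κ₁ε₀A/d₁ = 1.00 × 8.85×10⁻¹² × 9.31×10⁻³ / 4.92×10⁻⁵ = 1.68×10⁻⁹ F.
C₂ = κ₂ε₀A/d₂ = 3.11 × 8.85×10⁻¹² × 9.31×10⁻³ / 3.59×10⁻⁵ = 7.14×10⁻⁹ F.
C = (1/C₁ + 1/C₂)⁻¹ = 1.36×10⁻⁹ F.
Q = CV = 1.36×10⁻⁹ × 16.4 = 2.23×10⁻⁸ C.

22.3 nC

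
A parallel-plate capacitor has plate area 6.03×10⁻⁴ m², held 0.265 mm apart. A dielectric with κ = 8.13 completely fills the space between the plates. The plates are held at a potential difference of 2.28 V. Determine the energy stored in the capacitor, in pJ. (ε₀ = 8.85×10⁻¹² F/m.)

426 pJ

C = κε₀A/d = 8.13 × 8.85×10⁻¹² × 6.03×10⁻⁴ / 2.65×10⁻⁴ = 1.64×10⁻¹⁰ F.
U = ½CV² = ½ × 1.64×10⁻¹⁰ × (2.28)² = 4.26×10⁻¹⁰ J.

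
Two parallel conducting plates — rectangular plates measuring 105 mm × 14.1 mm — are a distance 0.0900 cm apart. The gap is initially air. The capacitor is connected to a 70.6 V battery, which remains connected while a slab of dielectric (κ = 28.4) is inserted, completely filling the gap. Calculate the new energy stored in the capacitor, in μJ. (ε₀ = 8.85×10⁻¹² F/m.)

A = 105 × 14.1 mm² = 1.48×10⁻³ m².
Initially C₁ = ε₀A/d = 8.85×10⁻¹² × 1.48×10⁻³ / 9.00×10⁻⁴ = 1.46×10⁻¹¹ F.
U₁ = 3.63×10⁻⁸ J.
Battery connected ⇒ V is held fixed. C₂ = 28.4 C₁ and U = ½CV², so U₂/U₁ = C₂/C₁ = 28.4.
U₂ = 28.4 × 3.63×10⁻⁸ = 1.03×10⁻⁶ J.

1.03 μJ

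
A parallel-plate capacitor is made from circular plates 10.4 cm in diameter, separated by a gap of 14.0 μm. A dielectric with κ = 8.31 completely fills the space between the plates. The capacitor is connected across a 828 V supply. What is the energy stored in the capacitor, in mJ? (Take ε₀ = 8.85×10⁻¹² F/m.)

A = π(10.4/2 cm)² = 8.49×10⁻³ m².
C = κε₀A/d = 8.31 × 8.85×10⁻¹² × 8.49×10⁻³ / 1.40×10⁻⁵ = 4.46×10⁻⁸ F.
U = ½CV² = ½ × 4.46×10⁻⁸ × (828)² = 1.53×10⁻² J.

U ≈ 15.3 mJ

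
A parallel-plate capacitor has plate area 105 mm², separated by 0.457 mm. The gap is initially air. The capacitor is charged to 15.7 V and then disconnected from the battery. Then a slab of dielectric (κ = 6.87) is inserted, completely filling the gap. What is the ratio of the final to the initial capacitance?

C₂/C₁ ≈ 6.87

C = κε₀A/d scales with κ, so C₂/C₁ = κ = 6.87.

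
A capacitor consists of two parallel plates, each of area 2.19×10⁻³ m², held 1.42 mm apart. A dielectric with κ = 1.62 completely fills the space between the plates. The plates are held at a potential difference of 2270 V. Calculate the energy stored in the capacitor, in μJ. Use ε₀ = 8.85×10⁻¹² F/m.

C = κε₀A/d = 1.62 × 8.85×10⁻¹² × 2.19×10⁻³ / 1.42×10⁻³ = 2.21×10⁻¹¹ F.
U = ½CV² = ½ × 2.21×10⁻¹¹ × (2270)² = 5.70×10⁻⁵ J.

57.0 μJ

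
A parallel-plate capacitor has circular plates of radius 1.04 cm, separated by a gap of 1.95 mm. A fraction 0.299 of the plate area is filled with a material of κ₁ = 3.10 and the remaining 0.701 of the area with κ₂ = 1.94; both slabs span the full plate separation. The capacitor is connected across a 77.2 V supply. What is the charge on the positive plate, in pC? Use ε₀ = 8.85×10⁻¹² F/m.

272 pC

A = π(1.04 cm)² = 3.40×10⁻⁴ m².
Side-by-side slabs ⇒ two capacitors in parallel, each spanning the full gap.
C₁ = κ₁ε₀A₁/d = 3.10 × 8.85×10⁻¹² × 1.02×10⁻⁴ / 1.95×10⁻³ = 1.43×10⁻¹² F.
C₂ = κ₂ε₀A₂/d = 1.94 × 8.85×10⁻¹² × 2.38×10⁻⁴ / 1.95×10⁻³ = 2.10×10⁻¹² F.
C = C₁ + C₂ = 3.53×10⁻¹² F.
Q = CV = 3.53×10⁻¹² × 77.2 = 2.72×10⁻¹⁰ C.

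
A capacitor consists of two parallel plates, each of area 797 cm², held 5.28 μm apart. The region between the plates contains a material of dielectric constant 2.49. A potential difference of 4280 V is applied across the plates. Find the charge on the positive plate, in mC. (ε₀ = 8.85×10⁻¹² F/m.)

A = 797 cm² = 7.97×10⁻² m².
C = κε₀A/d = 2.49 × 8.85×10⁻¹² × 7.97×10⁻² / 5.28×10⁻⁶ = 3.33×10⁻⁷ F.
Q = CV = 3.33×10⁻⁷ × 4280 = 1.42×10⁻³ C.

Q ≈ 1.42 mC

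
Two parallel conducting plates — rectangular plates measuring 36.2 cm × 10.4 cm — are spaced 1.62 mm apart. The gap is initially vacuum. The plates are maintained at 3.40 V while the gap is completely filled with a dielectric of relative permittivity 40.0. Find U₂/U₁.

Battery connected ⇒ V is held fixed.
C₂ = 40.0 C₁ and U = ½CV², so U₂/U₁ = C₂/C₁ = 40.0.

U₂/U₁ ≈ 40.0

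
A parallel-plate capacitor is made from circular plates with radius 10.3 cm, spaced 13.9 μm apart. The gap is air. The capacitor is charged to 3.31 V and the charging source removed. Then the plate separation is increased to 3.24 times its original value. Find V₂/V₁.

Isolated ⇒ Q is held fixed.
C₂ = 0.309 C₁ and V = Q/C, so V₂/V₁ = C₁/C₂ = 3.24.

3.24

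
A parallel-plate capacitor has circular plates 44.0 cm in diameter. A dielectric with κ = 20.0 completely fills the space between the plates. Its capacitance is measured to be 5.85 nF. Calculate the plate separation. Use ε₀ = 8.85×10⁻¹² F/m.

d ≈ 4.60 mm

A = π(44.0/2 cm)² = 0.152 m².
d = κε₀A/C = 20.0 × 8.85×10⁻¹² × 0.152 / 5.85×10⁻⁹ = 4.60×10⁻³ m.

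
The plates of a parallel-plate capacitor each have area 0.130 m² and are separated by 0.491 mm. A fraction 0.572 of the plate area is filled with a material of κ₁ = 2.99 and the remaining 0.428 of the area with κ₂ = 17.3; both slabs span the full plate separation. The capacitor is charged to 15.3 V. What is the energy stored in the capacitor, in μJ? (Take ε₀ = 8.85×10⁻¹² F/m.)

Side-by-side slabs ⇒ two capacitors in parallel, each spanning the full gap.
C₁ = κ₁ε₀A₁/d = 2.99 × 8.85×10⁻¹² × 7.44×10⁻² / 4.91×10⁻⁴ = 4.01×10⁻⁹ F.
C₂ = κ₂ε₀A₂/d = 17.3 × 8.85×10⁻¹² × 5.56×10⁻² / 4.91×10⁻⁴ = 1.73×10⁻⁸ F.
C = C₁ + C₂ = 2.14×10⁻⁸ F.
U = ½CV² = ½ × 2.14×10⁻⁸ × (15.3)² = 2.50×10⁻⁶ J.

U ≈ 2.50 μJ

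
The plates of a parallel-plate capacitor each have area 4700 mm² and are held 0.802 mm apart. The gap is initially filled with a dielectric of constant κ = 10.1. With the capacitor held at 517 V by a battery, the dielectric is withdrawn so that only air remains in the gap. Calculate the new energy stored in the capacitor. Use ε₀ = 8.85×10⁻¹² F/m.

A = 4700 mm² = 4.70×10⁻³ m².
Initially C₁ = κε₀A/d = 10.1 × 8.85×10⁻¹² × 4.70×10⁻³ / 8.02×10⁻⁴ = 5.24×10⁻¹⁰ F.
U₁ = 7.00×10⁻⁵ J.
Battery connected ⇒ V is held fixed. C₂ = 0.0990 C₁ and U = ½CV², so U₂/U₁ = C₂/C₁ = 0.0990.
U₂ = 0.0990 × 7.00×10⁻⁵ = 6.93×10⁻⁶ J.

U ≈ 6.93 μJ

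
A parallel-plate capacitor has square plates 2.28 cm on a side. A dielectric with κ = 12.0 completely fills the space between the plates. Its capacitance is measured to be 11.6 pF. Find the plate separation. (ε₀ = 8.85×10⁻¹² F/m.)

A = (2.28 cm)² = 5.20×10⁻⁴ m².
d = κε₀A/C = 12.0 × 8.85×10⁻¹² × 5.20×10⁻⁴ / 1.16×10⁻¹¹ = 4.76×10⁻³ m.

d ≈ 4.76 mm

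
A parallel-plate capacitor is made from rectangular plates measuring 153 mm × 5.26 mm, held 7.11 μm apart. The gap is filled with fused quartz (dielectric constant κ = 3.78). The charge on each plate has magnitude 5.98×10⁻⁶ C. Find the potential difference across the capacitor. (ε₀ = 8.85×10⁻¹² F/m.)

1.58 kV

A = 153 × 5.26 mm² = 8.05×10⁻⁴ m².
C = κε₀A/d = 3.78 × 8.85×10⁻¹² × 8.05×10⁻⁴ / 7.11×10⁻⁶ = 3.79×10⁻⁹ F.
V = Q/C = 5.98×10⁻⁶ / 3.79×10⁻⁹ = 1.58×10³ V.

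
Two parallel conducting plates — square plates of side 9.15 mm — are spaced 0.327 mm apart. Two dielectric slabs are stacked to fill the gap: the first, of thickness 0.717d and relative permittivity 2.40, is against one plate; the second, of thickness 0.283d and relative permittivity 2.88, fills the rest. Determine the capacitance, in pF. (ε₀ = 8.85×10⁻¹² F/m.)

A = (9.15 mm)² = 8.37×10⁻⁵ m².
Stacked slabs ⇒ two capacitors in series, each with the full plate area.
C₁ = κ₁ε₀A/d₁ = 2.40 × 8.85×10⁻¹² × 8.37×10⁻⁵ / 2.34×10⁻⁴ = 7.58×10⁻¹² F.
C₂ = κ₂ε₀A/d₂ = 2.88 × 8.85×10⁻¹² × 8.37×10⁻⁵ / 9.25×10⁻⁵ = 2.31×10⁻¹¹ F.
C = (1/C₁ + 1/C₂)⁻¹ = 5.71×10⁻¹² F.

C ≈ 5.71 pF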